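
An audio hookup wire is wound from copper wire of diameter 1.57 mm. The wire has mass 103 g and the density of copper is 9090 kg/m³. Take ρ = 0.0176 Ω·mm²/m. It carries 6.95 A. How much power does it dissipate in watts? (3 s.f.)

2.57 W

ρ = 0.0176 Ω·mm²/m = 1.76×10^-8 Ω·m
A = π(d/2)² = π(7.8500e-04 m)² = 1.9359e-06 m²
L = m/(density·A) = 0.103/(9090×1.9359e-06) = 5.853 m
R = ρL/A = (1.76×10^-8)(5.853)/(1.9359e-06) = 0.05321 Ω
P = I²R = (6.95)² × 0.05321 = 2.57 W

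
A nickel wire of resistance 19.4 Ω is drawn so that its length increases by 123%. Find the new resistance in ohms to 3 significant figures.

k = 1 + 123/100 = 2.23; volume constant ⇒ A' = A/k, so R' = k²R.
R' = 4.973 × 19.4 = 96.5 Ω

96.5 Ω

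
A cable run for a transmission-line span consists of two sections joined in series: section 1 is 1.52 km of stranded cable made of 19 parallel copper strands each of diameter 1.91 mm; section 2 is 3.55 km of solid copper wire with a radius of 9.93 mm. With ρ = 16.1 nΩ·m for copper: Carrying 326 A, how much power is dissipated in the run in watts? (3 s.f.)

ρ = 16.1 nΩ·m = 1.61×10^-8 Ω·m
Section 1: A_strand = π(9.5500e-04)² = 2.865e-06 m²; R₁ = ρL/(N·A_s) = (1.61×10^-8)(1520)/(19×2.865e-06) = 0.4495 Ω
Section 2: A = πr² = π(9.9300e-03 m)² = 3.098e-04 m²
R₂ = (1.61×10^-8)(3550)/(3.098e-04) = 0.1845 Ω
R = R₁ + R₂ = 0.634 Ω
P = I²R = (326)² × 0.634 = 67400 W

67400 W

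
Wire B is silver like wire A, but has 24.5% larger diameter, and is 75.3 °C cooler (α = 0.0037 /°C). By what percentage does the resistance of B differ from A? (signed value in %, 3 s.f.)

R ∝ ρL/d² with ρ ∝ (1+αΔT), so R_B/R_A = (1 + 24.5/100)⁻² × (1 − 0.0037×75.3)
= 0.6452 × 0.7214 = 0.4654
(R_B − R_A)/R_A = 0.4654 − 1 = -53.5%

-53.5%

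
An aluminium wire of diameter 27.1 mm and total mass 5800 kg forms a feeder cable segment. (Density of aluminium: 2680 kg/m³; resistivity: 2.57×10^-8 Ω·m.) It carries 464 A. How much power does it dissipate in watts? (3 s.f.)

36000 W

A = π(d/2)² = π(1.3550e-02 m)² = 5.7680e-04 m²
L = m/(density·A) = 5800/(2680×5.7680e-04) = 3752 m
R = ρL/A = (2.57×10^-8)(3752)/(5.7680e-04) = 0.1672 Ω
P = I²R = (464)² × 0.1672 = 36000 W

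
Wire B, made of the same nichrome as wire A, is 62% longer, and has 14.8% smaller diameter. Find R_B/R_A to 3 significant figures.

R ∝ L/d², so R_B/R_A = (1 + 62/100) × (1 − 14.8/100)⁻²
= 1.62 × 1.378 = 2.23

2.23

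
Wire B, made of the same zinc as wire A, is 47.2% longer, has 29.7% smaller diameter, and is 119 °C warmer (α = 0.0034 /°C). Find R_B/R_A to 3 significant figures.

4.18

R ∝ ρL/d² with ρ ∝ (1+αΔT), so R_B/R_A = (1 + 47.2/100) × (1 − 29.7/100)⁻² × (1 + 0.0034×119)
= 1.472 × 2.023 × 1.405 = 4.18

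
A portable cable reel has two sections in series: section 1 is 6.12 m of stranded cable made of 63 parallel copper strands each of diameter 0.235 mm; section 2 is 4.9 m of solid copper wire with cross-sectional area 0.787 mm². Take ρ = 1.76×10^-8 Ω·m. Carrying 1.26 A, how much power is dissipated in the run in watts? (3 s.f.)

0.237 W

Section 1: A_strand = π(1.1750e-04)² = 4.337e-08 m²; R₁ = ρL/(N·A_s) = (1.76×10^-8)(6.12)/(63×4.337e-08) = 0.03942 Ω
Section 2: A = 0.787 mm² = 7.870e-07 m²
R₂ = (1.76×10^-8)(4.9)/(7.870e-07) = 0.1096 Ω
R = R₁ + R₂ = 0.149 Ω
P = I²R = (1.26)² × 0.149 = 0.237 W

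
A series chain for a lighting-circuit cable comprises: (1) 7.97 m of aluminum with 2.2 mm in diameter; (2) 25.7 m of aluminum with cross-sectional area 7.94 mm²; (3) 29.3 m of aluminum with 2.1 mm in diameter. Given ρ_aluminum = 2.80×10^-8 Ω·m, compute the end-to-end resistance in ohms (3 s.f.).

Seg 1: A = π(d/2)² = π(1.1000e-03 m)² = 3.801e-06 m²
R_1 = (2.80×10^-8)(7.97)/(3.801e-06) = 0.05871 Ω
Seg 2: A = 7.94 mm² = 7.940e-06 m²
R_2 = (2.80×10^-8)(25.7)/(7.940e-06) = 0.09063 Ω
Seg 3: A = π(d/2)² = π(1.0500e-03 m)² = 3.464e-06 m²
R_3 = (2.80×10^-8)(29.3)/(3.464e-06) = 0.2369 Ω
R_total = R_1 + R_2 + R_3 = 0.386 Ω

0.386 Ω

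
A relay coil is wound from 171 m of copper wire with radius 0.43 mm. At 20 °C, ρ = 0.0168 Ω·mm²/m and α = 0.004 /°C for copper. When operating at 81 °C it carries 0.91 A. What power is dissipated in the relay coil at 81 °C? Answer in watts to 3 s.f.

ρ = 0.0168 Ω·mm²/m = 1.68×10^-8 Ω·m
A = πr² = π(4.3000e-04 m)² = 5.809e-07 m²
R₍20₎ = ρL/A = (1.68×10^-8)(171)/(5.809e-07) = 4.946 Ω
R₍81₎ = R₍20₎(1 + αΔT) = 4.946 × (1 + 0.004×61) = 6.152 Ω
P = I²R = (0.91)² × 6.152 = 5.09 W

5.09 W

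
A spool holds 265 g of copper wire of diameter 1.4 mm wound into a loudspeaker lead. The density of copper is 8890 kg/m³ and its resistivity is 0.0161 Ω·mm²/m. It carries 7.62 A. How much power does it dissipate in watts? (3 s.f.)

ρ = 0.0161 Ω·mm²/m = 1.61×10^-8 Ω·m
A = π(d/2)² = π(7.0000e-04 m)² = 1.5394e-06 m²
L = m/(density·A) = 0.265/(8890×1.5394e-06) = 19.36 m
R = ρL/A = (1.61×10^-8)(19.36)/(1.5394e-06) = 0.2025 Ω
P = I²R = (7.62)² × 0.2025 = 11.8 W

11.8 W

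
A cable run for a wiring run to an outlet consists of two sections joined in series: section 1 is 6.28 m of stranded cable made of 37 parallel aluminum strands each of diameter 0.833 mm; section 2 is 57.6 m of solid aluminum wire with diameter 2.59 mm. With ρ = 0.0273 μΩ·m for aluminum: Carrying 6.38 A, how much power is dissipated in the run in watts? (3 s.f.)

ρ = 0.0273 μΩ·m = 2.73×10^-8 Ω·m
Section 1: A_strand = π(4.1650e-04)² = 5.450e-07 m²; R₁ = ρL/(N·A_s) = (2.73×10^-8)(6.28)/(37×5.450e-07) = 0.008502 Ω
Section 2: A = π(d/2)² = π(1.2950e-03 m)² = 5.269e-06 m²
R₂ = (2.73×10^-8)(57.6)/(5.269e-06) = 0.2985 Ω
R = R₁ + R₂ = 0.307 Ω
P = I²R = (6.38)² × 0.307 = 12.5 W

12.5 W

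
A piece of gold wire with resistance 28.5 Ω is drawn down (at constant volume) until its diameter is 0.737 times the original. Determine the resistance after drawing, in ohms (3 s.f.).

96.6 Ω

Volume constant ⇒ L' = L/r² with r = 0.737. R' = ρL'/A' = ρ(L/r²)/(πr²d₀²/4) = R/r⁴.
R' = 3.389 × 28.5 = 96.6 Ω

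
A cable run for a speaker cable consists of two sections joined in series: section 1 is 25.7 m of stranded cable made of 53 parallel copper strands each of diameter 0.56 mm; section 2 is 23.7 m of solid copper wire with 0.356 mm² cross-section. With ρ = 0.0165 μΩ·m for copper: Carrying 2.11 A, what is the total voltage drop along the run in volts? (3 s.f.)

ρ = 0.0165 μΩ·m = 1.65×10^-8 Ω·m
Section 1: A_strand = π(2.8000e-04)² = 2.463e-07 m²; R₁ = ρL/(N·A_s) = (1.65×10^-8)(25.7)/(53×2.463e-07) = 0.03248 Ω
Section 2: A = 0.356 mm² = 3.560e-07 m²
R₂ = (1.65×10^-8)(23.7)/(3.560e-07) = 1.098 Ω
R = R₁ + R₂ = 1.131 Ω
V = IR = 2.11 × 1.131 = 2.39 V

2.39 V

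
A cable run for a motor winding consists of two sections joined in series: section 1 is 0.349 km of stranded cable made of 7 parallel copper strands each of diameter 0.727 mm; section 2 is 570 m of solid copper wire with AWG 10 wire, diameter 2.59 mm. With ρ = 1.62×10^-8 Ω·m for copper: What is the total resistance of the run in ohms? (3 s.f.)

Section 1: A_strand = π(3.6350e-04)² = 4.151e-07 m²; R₁ = ρL/(N·A_s) = (1.62×10^-8)(349)/(7×4.151e-07) = 1.946 Ω
Section 2: A = π(2.59/2 mm)² = π(1.2950e-03 m)² = 5.269e-06 m²
R₂ = (1.62×10^-8)(570)/(5.269e-06) = 1.753 Ω
R = R₁ + R₂ = 3.70 Ω

3.70 Ω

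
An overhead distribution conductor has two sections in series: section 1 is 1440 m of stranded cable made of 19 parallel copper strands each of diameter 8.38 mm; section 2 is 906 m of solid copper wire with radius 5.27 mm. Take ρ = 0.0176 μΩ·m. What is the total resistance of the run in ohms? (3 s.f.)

ρ = 0.0176 μΩ·m = 1.76×10^-8 Ω·m
Section 1: A_strand = π(4.1900e-03)² = 5.515e-05 m²; R₁ = ρL/(N·A_s) = (1.76×10^-8)(1440)/(19×5.515e-05) = 0.02418 Ω
Section 2: A = πr² = π(5.2700e-03 m)² = 8.725e-05 m²
R₂ = (1.76×10^-8)(906)/(8.725e-05) = 0.1828 Ω
R = R₁ + R₂ = 0.207 Ω

0.207 Ω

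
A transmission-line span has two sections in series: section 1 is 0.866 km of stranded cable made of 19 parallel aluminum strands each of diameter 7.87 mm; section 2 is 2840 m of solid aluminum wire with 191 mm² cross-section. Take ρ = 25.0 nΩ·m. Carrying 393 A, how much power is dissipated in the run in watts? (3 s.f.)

ρ = 25.0 nΩ·m = 2.50×10^-8 Ω·m
Section 1: A_strand = π(3.9350e-03)² = 4.865e-05 m²; R₁ = ρL/(N·A_s) = (2.50×10^-8)(866)/(19×4.865e-05) = 0.02342 Ω
Section 2: A = 191 mm² = 1.910e-04 m²
R₂ = (2.50×10^-8)(2840)/(1.910e-04) = 0.3717 Ω
R = R₁ + R₂ = 0.3952 Ω
P = I²R = (393)² × 0.3952 = 61000 W

61000 W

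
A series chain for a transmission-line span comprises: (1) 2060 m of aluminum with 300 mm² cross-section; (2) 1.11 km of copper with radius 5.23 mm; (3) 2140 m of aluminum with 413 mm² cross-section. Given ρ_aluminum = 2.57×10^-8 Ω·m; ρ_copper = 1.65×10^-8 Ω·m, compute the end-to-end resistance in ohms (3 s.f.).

0.523 Ω

Seg 1: A = 300 mm² = 3.000e-04 m²
R_1 = (2.57×10^-8)(2060)/(3.000e-04) = 0.1765 Ω
Seg 2: A = πr² = π(5.2300e-03 m)² = 8.593e-05 m²
R_2 = (1.65×10^-8)(1110)/(8.593e-05) = 0.2131 Ω
Seg 3: A = 413 mm² = 4.130e-04 m²
R_3 = (2.57×10^-8)(2140)/(4.130e-04) = 0.1332 Ω
R_total = R_1 + R_2 + R_3 = 0.523 Ω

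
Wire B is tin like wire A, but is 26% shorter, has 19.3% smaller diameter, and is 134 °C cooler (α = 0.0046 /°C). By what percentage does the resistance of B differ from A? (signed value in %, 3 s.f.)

-56.4%

R ∝ ρL/d² with ρ ∝ (1+αΔT), so R_B/R_A = (1 − 26/100) × (1 − 19.3/100)⁻² × (1 − 0.0046×134)
= 0.74 × 1.536 × 0.3836 = 0.4359
(R_B − R_A)/R_A = 0.4359 − 1 = -56.4%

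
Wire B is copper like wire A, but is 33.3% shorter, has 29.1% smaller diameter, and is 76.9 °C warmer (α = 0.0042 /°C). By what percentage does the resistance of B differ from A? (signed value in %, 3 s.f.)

R ∝ ρL/d² with ρ ∝ (1+αΔT), so R_B/R_A = (1 − 33.3/100) × (1 − 29.1/100)⁻² × (1 + 0.0042×76.9)
= 0.667 × 1.989 × 1.323 = 1.755
(R_B − R_A)/R_A = 1.755 − 1 = 75.5%

75.5%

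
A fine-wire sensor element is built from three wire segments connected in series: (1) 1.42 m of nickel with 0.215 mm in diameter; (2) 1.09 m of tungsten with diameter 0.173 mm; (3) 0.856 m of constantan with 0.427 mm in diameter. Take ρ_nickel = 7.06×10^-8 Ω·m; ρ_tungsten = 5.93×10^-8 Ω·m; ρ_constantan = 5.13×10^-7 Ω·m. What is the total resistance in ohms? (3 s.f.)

Seg 1: A = π(d/2)² = π(1.0750e-04 m)² = 3.631e-08 m²
R_1 = (7.06×10^-8)(1.42)/(3.631e-08) = 2.761 Ω
Seg 2: A = π(d/2)² = π(8.6500e-05 m)² = 2.351e-08 m²
R_2 = (5.93×10^-8)(1.09)/(2.351e-08) = 2.75 Ω
Seg 3: A = π(d/2)² = π(2.1350e-04 m)² = 1.432e-07 m²
R_3 = (5.13×10^-7)(0.856)/(1.432e-07) = 3.067 Ω
R_total = R_1 + R_2 + R_3 = 8.58 Ω

8.58 Ω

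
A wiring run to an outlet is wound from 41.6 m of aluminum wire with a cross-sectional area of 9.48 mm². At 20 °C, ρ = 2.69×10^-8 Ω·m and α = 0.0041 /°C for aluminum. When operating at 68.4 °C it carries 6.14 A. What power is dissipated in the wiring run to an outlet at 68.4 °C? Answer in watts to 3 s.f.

A = 9.48 mm² = 9.480e-06 m²
R₍20₎ = ρL/A = (2.69×10^-8)(41.6)/(9.480e-06) = 0.118 Ω
R₍68.4₎ = R₍20₎(1 + αΔT) = 0.118 × (1 + 0.0041×48.4) = 0.1415 Ω
P = I²R = (6.14)² × 0.1415 = 5.33 W

5.33 W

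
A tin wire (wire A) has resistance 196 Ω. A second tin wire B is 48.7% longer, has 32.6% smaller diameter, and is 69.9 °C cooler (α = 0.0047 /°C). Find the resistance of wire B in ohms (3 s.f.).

431 Ω

R ∝ ρL/d² with ρ ∝ (1+αΔT), so R_B/R_A = (1 + 48.7/100) × (1 − 32.6/100)⁻² × (1 − 0.0047×69.9)
= 1.487 × 2.201 × 0.6715 = 2.198
R_B = 2.198 × 196 = 431 Ω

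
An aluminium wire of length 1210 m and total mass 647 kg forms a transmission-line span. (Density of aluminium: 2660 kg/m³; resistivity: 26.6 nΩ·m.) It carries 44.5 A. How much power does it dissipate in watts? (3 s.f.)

317 W

ρ = 26.6 nΩ·m = 2.66×10^-8 Ω·m
A = m/(density·L) = 647/(2660×1210) = 2.0102e-04 m²
R = ρL/A = (2.66×10^-8)(1210)/(2.0102e-04) = 0.1601 Ω
P = I²R = (44.5)² × 0.1601 = 317 W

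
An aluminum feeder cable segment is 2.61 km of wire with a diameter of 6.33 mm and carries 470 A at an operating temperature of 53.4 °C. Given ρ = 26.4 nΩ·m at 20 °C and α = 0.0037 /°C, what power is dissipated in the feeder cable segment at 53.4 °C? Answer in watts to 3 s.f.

5.43×10^5 W

ρ = 26.4 nΩ·m = 2.64×10^-8 Ω·m
A = π(d/2)² = π(3.1650e-03 m)² = 3.147e-05 m²
R₍20₎ = ρL/A = (2.64×10^-8)(2610)/(3.147e-05) = 2.19 Ω
R₍53.4₎ = R₍20₎(1 + αΔT) = 2.19 × (1 + 0.0037×33.4) = 2.46 Ω
P = I²R = (470)² × 2.46 = 5.43×10^5 W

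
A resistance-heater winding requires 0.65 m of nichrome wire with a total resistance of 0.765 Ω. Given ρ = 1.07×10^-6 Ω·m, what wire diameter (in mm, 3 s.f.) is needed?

A = ρL/R = (1.07×10^-6)(0.65)/(0.765) = 9.092e-07 m²
d = 2√(A/π) = 1.076e-03 m = 1.08 mm

1.08 mm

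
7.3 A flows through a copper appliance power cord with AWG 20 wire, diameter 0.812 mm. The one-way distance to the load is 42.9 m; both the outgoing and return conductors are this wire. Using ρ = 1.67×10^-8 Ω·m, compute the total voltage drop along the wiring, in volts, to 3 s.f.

A = π(0.812/2 mm)² = π(4.0600e-04 m)² = 5.178e-07 m²
Total conductor length (both ways) L = 2 × 42.9 = 85.8 m
R = ρL/A = (1.67×10^-8)(85.8)/(5.178e-07) = 2.767 Ω
V = IR = 7.3 × 2.767 = 20.2 V

20.2 V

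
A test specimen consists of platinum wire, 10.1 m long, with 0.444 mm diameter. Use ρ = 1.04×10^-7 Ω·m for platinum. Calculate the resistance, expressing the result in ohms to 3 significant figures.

6.78 Ω

A = π(d/2)² = π(2.2200e-04 m)² = 1.548e-07 m²
R = ρL/A = (1.04×10^-7)(10.1 m)/(1.548e-07 m²) = 6.78 Ω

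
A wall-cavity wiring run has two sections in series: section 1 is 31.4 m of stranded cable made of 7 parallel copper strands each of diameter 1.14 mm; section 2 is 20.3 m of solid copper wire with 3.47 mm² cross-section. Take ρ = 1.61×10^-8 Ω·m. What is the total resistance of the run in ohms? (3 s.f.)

Section 1: A_strand = π(5.7000e-04)² = 1.021e-06 m²; R₁ = ρL/(N·A_s) = (1.61×10^-8)(31.4)/(7×1.021e-06) = 0.07076 Ω
Section 2: A = 3.47 mm² = 3.470e-06 m²
R₂ = (1.61×10^-8)(20.3)/(3.470e-06) = 0.09419 Ω
R = R₁ + R₂ = 0.165 Ω

0.165 Ω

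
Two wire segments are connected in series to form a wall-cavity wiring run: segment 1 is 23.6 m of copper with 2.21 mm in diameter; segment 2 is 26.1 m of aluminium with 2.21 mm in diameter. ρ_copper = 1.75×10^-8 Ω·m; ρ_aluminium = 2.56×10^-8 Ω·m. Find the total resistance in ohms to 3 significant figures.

0.282 Ω

Segment 1: A = π(d/2)² = π(1.1050e-03 m)² = 3.836e-06 m²
R₁ = ρL/A = (1.75×10^-8)(23.6)/(3.836e-06) = 0.1077 Ω
R₂ = (2.56×10^-8)(26.1)/(3.836e-06) = 0.1742 Ω
R = R₁ + R₂ = 0.282 Ω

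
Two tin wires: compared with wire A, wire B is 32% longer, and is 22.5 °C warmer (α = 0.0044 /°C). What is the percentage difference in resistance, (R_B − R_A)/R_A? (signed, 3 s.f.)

45.1%

R ∝ ρL/d² with ρ ∝ (1+αΔT), so R_B/R_A = (1 + 32/100) × (1 + 0.0044×22.5)
= 1.32 × 1.099 = 1.451
(R_B − R_A)/R_A = 1.451 − 1 = 45.1%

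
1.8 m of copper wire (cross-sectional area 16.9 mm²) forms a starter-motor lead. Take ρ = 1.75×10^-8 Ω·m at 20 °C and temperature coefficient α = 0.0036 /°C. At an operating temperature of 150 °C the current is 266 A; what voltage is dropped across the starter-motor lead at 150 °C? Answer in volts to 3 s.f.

0.728 V

A = 16.9 mm² = 1.690e-05 m²
R₍20₎ = ρL/A = (1.75×10^-8)(1.8)/(1.690e-05) = 0.001864 Ω
R₍150₎ = R₍20₎(1 + αΔT) = 0.001864 × (1 + 0.0036×130) = 0.002736 Ω
V = IR = 266 × 0.002736 = 0.728 V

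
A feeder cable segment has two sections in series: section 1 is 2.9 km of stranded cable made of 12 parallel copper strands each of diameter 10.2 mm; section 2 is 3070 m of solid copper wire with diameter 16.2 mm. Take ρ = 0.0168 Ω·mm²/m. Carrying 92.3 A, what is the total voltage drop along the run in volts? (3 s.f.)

ρ = 0.0168 Ω·mm²/m = 1.68×10^-8 Ω·m
Section 1: A_strand = π(5.1000e-03)² = 8.171e-05 m²; R₁ = ρL/(N·A_s) = (1.68×10^-8)(2900)/(12×8.171e-05) = 0.04969 Ω
Section 2: A = π(d/2)² = π(8.1000e-03 m)² = 2.061e-04 m²
R₂ = (1.68×10^-8)(3070)/(2.061e-04) = 0.2502 Ω
R = R₁ + R₂ = 0.2999 Ω
V = IR = 92.3 × 0.2999 = 27.7 V

27.7 V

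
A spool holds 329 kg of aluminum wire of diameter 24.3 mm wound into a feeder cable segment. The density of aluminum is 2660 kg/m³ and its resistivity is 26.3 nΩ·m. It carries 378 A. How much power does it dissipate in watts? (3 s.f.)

2160 W

ρ = 26.3 nΩ·m = 2.63×10^-8 Ω·m
A = π(d/2)² = π(1.2150e-02 m)² = 4.6377e-04 m²
L = m/(density·A) = 329/(2660×4.6377e-04) = 266.7 m
R = ρL/A = (2.63×10^-8)(266.7)/(4.6377e-04) = 0.01512 Ω
P = I²R = (378)² × 0.01512 = 2160 W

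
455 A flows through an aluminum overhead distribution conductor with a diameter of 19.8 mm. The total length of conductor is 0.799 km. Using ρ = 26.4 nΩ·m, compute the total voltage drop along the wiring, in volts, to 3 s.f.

ρ = 26.4 nΩ·m = 2.64×10^-8 Ω·m
A = π(d/2)² = π(9.9000e-03 m)² = 3.079e-04 m²
R = ρL/A = (2.64×10^-8)(799)/(3.079e-04) = 0.06851 Ω
V = IR = 455 × 0.06851 = 31.2 V

31.2 V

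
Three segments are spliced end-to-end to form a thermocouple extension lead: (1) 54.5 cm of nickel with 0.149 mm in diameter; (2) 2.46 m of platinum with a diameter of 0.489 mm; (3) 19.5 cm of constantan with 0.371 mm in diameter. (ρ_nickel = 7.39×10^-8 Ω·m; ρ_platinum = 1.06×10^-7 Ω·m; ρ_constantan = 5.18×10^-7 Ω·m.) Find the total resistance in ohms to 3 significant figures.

Seg 1: A = π(d/2)² = π(7.4500e-05 m)² = 1.744e-08 m²
R_1 = (7.39×10^-8)(0.545)/(1.744e-08) = 2.31 Ω
Seg 2: A = π(d/2)² = π(2.4450e-04 m)² = 1.878e-07 m²
R_2 = (1.06×10^-7)(2.46)/(1.878e-07) = 1.388 Ω
Seg 3: A = π(d/2)² = π(1.8550e-04 m)² = 1.081e-07 m²
R_3 = (5.18×10^-7)(0.195)/(1.081e-07) = 0.9344 Ω
R_total = R_1 + R_2 + R_3 = 4.63 Ω

4.63 Ω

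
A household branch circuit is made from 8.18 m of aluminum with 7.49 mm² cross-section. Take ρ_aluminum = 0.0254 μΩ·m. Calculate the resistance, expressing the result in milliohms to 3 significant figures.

ρ = 0.0254 μΩ·m = 2.54×10^-8 Ω·m
A = 7.49 mm² = 7.490e-06 m²
R = ρL/A = (2.54×10^-8)(8.18 m)/(7.490e-06 m²) = 27.7 mΩ

27.7 mΩ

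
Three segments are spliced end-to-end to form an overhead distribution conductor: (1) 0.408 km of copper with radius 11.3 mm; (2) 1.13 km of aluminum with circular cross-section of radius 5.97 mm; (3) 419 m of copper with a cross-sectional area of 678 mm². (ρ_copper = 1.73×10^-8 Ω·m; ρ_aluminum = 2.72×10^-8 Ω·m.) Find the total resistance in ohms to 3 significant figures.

0.303 Ω

Seg 1: A = πr² = π(1.1300e-02 m)² = 4.011e-04 m²
R_1 = (1.73×10^-8)(408)/(4.011e-04) = 0.0176 Ω
Seg 2: A = πr² = π(5.9700e-03 m)² = 1.120e-04 m²
R_2 = (2.72×10^-8)(1130)/(1.120e-04) = 0.2745 Ω
Seg 3: A = 678 mm² = 6.780e-04 m²
R_3 = (1.73×10^-8)(419)/(6.780e-04) = 0.01069 Ω
R_total = R_1 + R_2 + R_3 = 0.303 Ω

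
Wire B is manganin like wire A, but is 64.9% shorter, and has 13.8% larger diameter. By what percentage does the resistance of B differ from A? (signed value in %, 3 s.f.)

R ∝ L/d², so R_B/R_A = (1 − 64.9/100) × (1 + 13.8/100)⁻²
= 0.351 × 0.7722 = 0.271
(R_B − R_A)/R_A = 0.271 − 1 = -72.9%

-72.9%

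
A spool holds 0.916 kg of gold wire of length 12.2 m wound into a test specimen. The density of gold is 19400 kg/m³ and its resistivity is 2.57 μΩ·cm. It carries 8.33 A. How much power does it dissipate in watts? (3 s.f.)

ρ = 2.57 μΩ·cm = 2.57×10^-8 Ω·m
A = m/(density·L) = 0.916/(19400×12.2) = 3.8702e-06 m²
R = ρL/A = (2.57×10^-8)(12.2)/(3.8702e-06) = 0.08101 Ω
P = I²R = (8.33)² × 0.08101 = 5.62 W

5.62 W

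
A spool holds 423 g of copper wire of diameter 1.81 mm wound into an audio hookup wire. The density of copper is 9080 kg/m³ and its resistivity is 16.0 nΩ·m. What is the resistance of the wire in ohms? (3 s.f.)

ρ = 16.0 nΩ·m = 1.60×10^-8 Ω·m
A = π(d/2)² = π(9.0500e-04 m)² = 2.5730e-06 m²
L = m/(density·A) = 0.423/(9080×2.5730e-06) = 18.11 m
R = ρL/A = (1.60×10^-8)(18.11)/(2.5730e-06) = 0.113 Ω

0.113 Ω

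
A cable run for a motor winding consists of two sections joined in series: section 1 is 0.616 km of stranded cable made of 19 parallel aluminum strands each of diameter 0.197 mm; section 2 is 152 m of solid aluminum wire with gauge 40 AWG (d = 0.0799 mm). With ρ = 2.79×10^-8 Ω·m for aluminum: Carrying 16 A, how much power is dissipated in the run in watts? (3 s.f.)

2.24×10^5 W

Section 1: A_strand = π(9.8500e-05)² = 3.048e-08 m²; R₁ = ρL/(N·A_s) = (2.79×10^-8)(616)/(19×3.048e-08) = 29.68 Ω
Section 2: A = π(0.0799/2 mm)² = π(3.9950e-05 m)² = 5.014e-09 m²
R₂ = (2.79×10^-8)(152)/(5.014e-09) = 845.8 Ω
R = R₁ + R₂ = 875.5 Ω
P = I²R = (16)² × 875.5 = 2.24×10^5 W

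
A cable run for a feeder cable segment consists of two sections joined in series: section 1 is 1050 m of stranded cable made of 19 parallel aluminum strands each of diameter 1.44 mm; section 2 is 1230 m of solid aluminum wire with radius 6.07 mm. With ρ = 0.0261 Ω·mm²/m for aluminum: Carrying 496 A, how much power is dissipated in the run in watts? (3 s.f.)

2.86×10^5 W

ρ = 0.0261 Ω·mm²/m = 2.61×10^-8 Ω·m
Section 1: A_strand = π(7.2000e-04)² = 1.629e-06 m²; R₁ = ρL/(N·A_s) = (2.61×10^-8)(1050)/(19×1.629e-06) = 0.8856 Ω
Section 2: A = πr² = π(6.0700e-03 m)² = 1.158e-04 m²
R₂ = (2.61×10^-8)(1230)/(1.158e-04) = 0.2773 Ω
R = R₁ + R₂ = 1.163 Ω
P = I²R = (496)² × 1.163 = 2.86×10^5 W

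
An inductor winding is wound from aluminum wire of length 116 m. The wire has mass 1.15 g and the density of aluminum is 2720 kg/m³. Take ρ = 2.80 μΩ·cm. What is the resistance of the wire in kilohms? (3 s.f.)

0.891 kΩ

ρ = 2.80 μΩ·cm = 2.80×10^-8 Ω·m
A = m/(density·L) = 0.00115/(2720×116) = 3.6448e-09 m²
R = ρL/A = (2.80×10^-8)(116)/(3.6448e-09) = 0.891 kΩ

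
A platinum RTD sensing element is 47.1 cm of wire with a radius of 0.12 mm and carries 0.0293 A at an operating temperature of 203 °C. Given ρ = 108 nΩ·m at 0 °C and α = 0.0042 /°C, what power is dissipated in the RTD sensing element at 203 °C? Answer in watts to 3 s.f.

0.00179 W

ρ = 108 nΩ·m = 1.08×10^-7 Ω·m
A = πr² = π(1.2000e-04 m)² = 4.524e-08 m²
R₍0₎ = ρL/A = (1.08×10^-7)(0.471)/(4.524e-08) = 1.124 Ω
R₍203₎ = R₍0₎(1 + αΔT) = 1.124 × (1 + 0.0042×203) = 2.083 Ω
P = I²R = (0.0293)² × 2.083 = 0.00179 W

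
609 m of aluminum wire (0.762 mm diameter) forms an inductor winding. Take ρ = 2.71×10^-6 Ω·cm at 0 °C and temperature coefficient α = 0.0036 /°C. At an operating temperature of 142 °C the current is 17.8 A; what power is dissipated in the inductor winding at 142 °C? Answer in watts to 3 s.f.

17300 W

ρ = 2.71×10^-6 Ω·cm = 2.71×10^-8 Ω·m
A = π(d/2)² = π(3.8100e-04 m)² = 4.560e-07 m²
R₍0₎ = ρL/A = (2.71×10^-8)(609)/(4.560e-07) = 36.19 Ω
R₍142₎ = R₍0₎(1 + αΔT) = 36.19 × (1 + 0.0036×142) = 54.69 Ω
P = I²R = (17.8)² × 54.69 = 17300 W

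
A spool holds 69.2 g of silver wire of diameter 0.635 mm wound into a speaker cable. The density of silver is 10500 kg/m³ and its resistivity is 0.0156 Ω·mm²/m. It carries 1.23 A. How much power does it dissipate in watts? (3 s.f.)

1.55 W

ρ = 0.0156 Ω·mm²/m = 1.56×10^-8 Ω·m
A = π(d/2)² = π(3.1750e-04 m)² = 3.1669e-07 m²
L = m/(density·A) = 0.0692/(10500×3.1669e-07) = 20.81 m
R = ρL/A = (1.56×10^-8)(20.81)/(3.1669e-07) = 1.025 Ω
P = I²R = (1.23)² × 1.025 = 1.55 W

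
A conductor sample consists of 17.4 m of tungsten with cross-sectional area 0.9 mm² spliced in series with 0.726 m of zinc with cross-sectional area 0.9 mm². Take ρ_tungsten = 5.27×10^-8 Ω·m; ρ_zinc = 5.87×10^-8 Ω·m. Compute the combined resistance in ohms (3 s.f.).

Segment 1: A = 0.9 mm² = 9.000e-07 m²
R₁ = ρL/A = (5.27×10^-8)(17.4)/(9.000e-07) = 1.019 Ω
R₂ = (5.87×10^-8)(0.726)/(9.000e-07) = 0.04735 Ω
R = R₁ + R₂ = 1.07 Ω

1.07 Ω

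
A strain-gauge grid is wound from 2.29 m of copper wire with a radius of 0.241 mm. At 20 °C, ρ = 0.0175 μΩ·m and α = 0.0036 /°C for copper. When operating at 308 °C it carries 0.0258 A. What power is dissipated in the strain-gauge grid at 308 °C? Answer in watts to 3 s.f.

ρ = 0.0175 μΩ·m = 1.75×10^-8 Ω·m
A = πr² = π(2.4100e-04 m)² = 1.825e-07 m²
R₍20₎ = ρL/A = (1.75×10^-8)(2.29)/(1.825e-07) = 0.2196 Ω
R₍308₎ = R₍20₎(1 + αΔT) = 0.2196 × (1 + 0.0036×288) = 0.4473 Ω
P = I²R = (0.0258)² × 0.4473 = 2.98×10^-4 W

2.98×10^-4 W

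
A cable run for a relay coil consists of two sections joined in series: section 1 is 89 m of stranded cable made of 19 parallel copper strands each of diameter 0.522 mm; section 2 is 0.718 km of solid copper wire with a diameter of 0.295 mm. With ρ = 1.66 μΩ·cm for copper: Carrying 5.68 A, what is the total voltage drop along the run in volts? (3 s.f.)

ρ = 1.66 μΩ·cm = 1.66×10^-8 Ω·m
Section 1: A_strand = π(2.6100e-04)² = 2.140e-07 m²; R₁ = ρL/(N·A_s) = (1.66×10^-8)(89)/(19×2.140e-07) = 0.3633 Ω
Section 2: A = π(d/2)² = π(1.4750e-04 m)² = 6.835e-08 m²
R₂ = (1.66×10^-8)(718)/(6.835e-08) = 174.4 Ω
R = R₁ + R₂ = 174.7 Ω
V = IR = 5.68 × 174.7 = 993 V

993 V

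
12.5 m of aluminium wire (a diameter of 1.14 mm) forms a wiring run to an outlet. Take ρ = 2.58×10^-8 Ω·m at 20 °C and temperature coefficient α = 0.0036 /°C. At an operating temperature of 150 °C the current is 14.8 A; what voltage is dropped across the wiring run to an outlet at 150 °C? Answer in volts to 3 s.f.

6.86 V

A = π(d/2)² = π(5.7000e-04 m)² = 1.021e-06 m²
R₍20₎ = ρL/A = (2.58×10^-8)(12.5)/(1.021e-06) = 0.316 Ω
R₍150₎ = R₍20₎(1 + αΔT) = 0.316 × (1 + 0.0036×130) = 0.4638 Ω
V = IR = 14.8 × 0.4638 = 6.86 V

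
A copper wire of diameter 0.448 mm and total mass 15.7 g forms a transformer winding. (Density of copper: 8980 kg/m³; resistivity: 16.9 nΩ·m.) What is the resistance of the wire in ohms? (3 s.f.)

1.19 Ω

ρ = 16.9 nΩ·m = 1.69×10^-8 Ω·m
A = π(d/2)² = π(2.2400e-04 m)² = 1.5763e-07 m²
L = m/(density·A) = 0.0157/(8980×1.5763e-07) = 11.09 m
R = ρL/A = (1.69×10^-8)(11.09)/(1.5763e-07) = 1.19 Ω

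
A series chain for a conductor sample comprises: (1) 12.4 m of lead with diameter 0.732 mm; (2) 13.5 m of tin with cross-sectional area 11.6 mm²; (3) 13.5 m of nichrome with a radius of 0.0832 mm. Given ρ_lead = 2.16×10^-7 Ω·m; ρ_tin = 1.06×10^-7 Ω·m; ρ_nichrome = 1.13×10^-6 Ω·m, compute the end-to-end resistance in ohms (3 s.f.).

708 Ω

Seg 1: A = π(d/2)² = π(3.6600e-04 m)² = 4.208e-07 m²
R_1 = (2.16×10^-7)(12.4)/(4.208e-07) = 6.364 Ω
Seg 2: A = 11.6 mm² = 1.160e-05 m²
R_2 = (1.06×10^-7)(13.5)/(1.160e-05) = 0.1234 Ω
Seg 3: A = πr² = π(8.3200e-05 m)² = 2.175e-08 m²
R_3 = (1.13×10^-6)(13.5)/(2.175e-08) = 701.5 Ω
R_total = R_1 + R_2 + R_3 = 708 Ω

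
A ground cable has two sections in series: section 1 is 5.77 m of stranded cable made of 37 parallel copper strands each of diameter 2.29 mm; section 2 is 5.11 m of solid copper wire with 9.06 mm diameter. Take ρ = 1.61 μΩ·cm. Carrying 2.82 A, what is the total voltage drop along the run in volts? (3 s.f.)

ρ = 1.61 μΩ·cm = 1.61×10^-8 Ω·m
Section 1: A_strand = π(1.1450e-03)² = 4.119e-06 m²; R₁ = ρL/(N·A_s) = (1.61×10^-8)(5.77)/(37×4.119e-06) = 6.096×10^-4 Ω
Section 2: A = π(d/2)² = π(4.5300e-03 m)² = 6.447e-05 m²
R₂ = (1.61×10^-8)(5.11)/(6.447e-05) = 0.001276 Ω
R = R₁ + R₂ = 0.001886 Ω
V = IR = 2.82 × 0.001886 = 0.00532 V

0.00532 V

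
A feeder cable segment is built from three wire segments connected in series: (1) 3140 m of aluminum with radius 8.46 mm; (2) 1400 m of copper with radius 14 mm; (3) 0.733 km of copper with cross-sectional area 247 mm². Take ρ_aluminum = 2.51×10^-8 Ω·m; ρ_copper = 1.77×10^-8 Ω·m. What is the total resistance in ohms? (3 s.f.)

Seg 1: A = πr² = π(8.4600e-03 m)² = 2.248e-04 m²
R_1 = (2.51×10^-8)(3140)/(2.248e-04) = 0.3505 Ω
Seg 2: A = πr² = π(1.4000e-02 m)² = 6.158e-04 m²
R_2 = (1.77×10^-8)(1400)/(6.158e-04) = 0.04024 Ω
Seg 3: A = 247 mm² = 2.470e-04 m²
R_3 = (1.77×10^-8)(733)/(2.470e-04) = 0.05253 Ω
R_total = R_1 + R_2 + R_3 = 0.443 Ω

0.443 Ω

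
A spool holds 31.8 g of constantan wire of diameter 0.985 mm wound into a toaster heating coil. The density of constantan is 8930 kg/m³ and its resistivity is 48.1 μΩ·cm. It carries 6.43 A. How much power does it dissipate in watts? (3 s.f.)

122 W

ρ = 48.1 μΩ·cm = 4.81×10^-7 Ω·m
A = π(d/2)² = π(4.9250e-04 m)² = 7.6201e-07 m²
L = m/(density·A) = 0.0318/(8930×7.6201e-07) = 4.673 m
R = ρL/A = (4.81×10^-7)(4.673)/(7.6201e-07) = 2.95 Ω
P = I²R = (6.43)² × 2.95 = 122 W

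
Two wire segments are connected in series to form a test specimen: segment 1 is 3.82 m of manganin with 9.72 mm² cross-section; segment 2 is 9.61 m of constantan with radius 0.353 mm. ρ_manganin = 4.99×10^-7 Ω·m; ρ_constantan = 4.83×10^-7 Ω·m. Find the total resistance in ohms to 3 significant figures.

Segment 1: A = 9.72 mm² = 9.720e-06 m²
R₁ = ρL/A = (4.99×10^-7)(3.82)/(9.720e-06) = 0.1961 Ω
Segment 2: A = πr² = π(3.5300e-04 m)² = 3.915e-07 m²
R₂ = (4.83×10^-7)(9.61)/(3.915e-07) = 11.86 Ω
R = R₁ + R₂ = 12.1 Ω

12.1 Ω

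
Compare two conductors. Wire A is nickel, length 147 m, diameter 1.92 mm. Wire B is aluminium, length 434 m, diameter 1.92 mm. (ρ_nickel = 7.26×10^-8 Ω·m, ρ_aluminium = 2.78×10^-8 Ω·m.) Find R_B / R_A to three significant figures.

1.13

R ∝ ρL/d², so R_B/R_A = (ρ_B/ρ_A) × (L_B/L_A)
= (2.78×10^-8/7.26×10^-8) × (434/147) = 1.13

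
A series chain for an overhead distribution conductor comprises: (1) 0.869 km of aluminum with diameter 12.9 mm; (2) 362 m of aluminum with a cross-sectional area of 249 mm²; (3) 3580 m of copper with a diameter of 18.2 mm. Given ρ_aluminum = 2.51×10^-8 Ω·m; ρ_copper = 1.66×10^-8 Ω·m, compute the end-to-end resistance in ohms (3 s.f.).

Seg 1: A = π(d/2)² = π(6.4500e-03 m)² = 1.307e-04 m²
R_1 = (2.51×10^-8)(869)/(1.307e-04) = 0.1669 Ω
Seg 2: A = 249 mm² = 2.490e-04 m²
R_2 = (2.51×10^-8)(362)/(2.490e-04) = 0.03649 Ω
Seg 3: A = π(d/2)² = π(9.1000e-03 m)² = 2.602e-04 m²
R_3 = (1.66×10^-8)(3580)/(2.602e-04) = 0.2284 Ω
R_total = R_1 + R_2 + R_3 = 0.432 Ω

0.432 Ω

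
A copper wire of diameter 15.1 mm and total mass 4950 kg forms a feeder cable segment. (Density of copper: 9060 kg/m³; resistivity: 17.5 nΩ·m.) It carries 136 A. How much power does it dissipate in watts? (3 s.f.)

5510 W

ρ = 17.5 nΩ·m = 1.75×10^-8 Ω·m
A = π(d/2)² = π(7.5500e-03 m)² = 1.7908e-04 m²
L = m/(density·A) = 4950/(9060×1.7908e-04) = 3051 m
R = ρL/A = (1.75×10^-8)(3051)/(1.7908e-04) = 0.2981 Ω
P = I²R = (136)² × 0.2981 = 5510 W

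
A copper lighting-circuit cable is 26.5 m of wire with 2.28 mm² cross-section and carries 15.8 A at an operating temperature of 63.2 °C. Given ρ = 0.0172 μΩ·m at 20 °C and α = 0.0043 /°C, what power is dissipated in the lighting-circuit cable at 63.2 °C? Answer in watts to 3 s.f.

ρ = 0.0172 μΩ·m = 1.72×10^-8 Ω·m
A = 2.28 mm² = 2.280e-06 m²
R₍20₎ = ρL/A = (1.72×10^-8)(26.5)/(2.280e-06) = 0.1999 Ω
R₍63.2₎ = R₍20₎(1 + αΔT) = 0.1999 × (1 + 0.0043×43.2) = 0.237 Ω
P = I²R = (15.8)² × 0.237 = 59.2 W

59.2 W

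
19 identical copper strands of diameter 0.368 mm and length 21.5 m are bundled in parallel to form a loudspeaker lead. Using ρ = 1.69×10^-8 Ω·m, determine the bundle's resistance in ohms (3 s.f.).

A_strand = π(1.8400e-04 m)² = 1.064e-07 m²
R_strand = ρL/A = (1.69×10^-8)(21.5)/(1.064e-07) = 3.416 Ω
R_total = R_strand/N = 3.416/19 = 0.180 Ω

0.180 Ω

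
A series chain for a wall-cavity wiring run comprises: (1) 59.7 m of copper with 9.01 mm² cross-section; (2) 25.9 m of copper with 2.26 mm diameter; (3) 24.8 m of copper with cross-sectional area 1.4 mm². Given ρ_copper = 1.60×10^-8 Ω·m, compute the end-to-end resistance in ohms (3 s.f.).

0.493 Ω

Seg 1: A = 9.01 mm² = 9.010e-06 m²
R_1 = (1.60×10^-8)(59.7)/(9.010e-06) = 0.106 Ω
Seg 2: A = π(d/2)² = π(1.1300e-03 m)² = 4.011e-06 m²
R_2 = (1.60×10^-8)(25.9)/(4.011e-06) = 0.1033 Ω
Seg 3: A = 1.4 mm² = 1.400e-06 m²
R_3 = (1.60×10^-8)(24.8)/(1.400e-06) = 0.2834 Ω
R_total = R_1 + R_2 + R_3 = 0.493 Ω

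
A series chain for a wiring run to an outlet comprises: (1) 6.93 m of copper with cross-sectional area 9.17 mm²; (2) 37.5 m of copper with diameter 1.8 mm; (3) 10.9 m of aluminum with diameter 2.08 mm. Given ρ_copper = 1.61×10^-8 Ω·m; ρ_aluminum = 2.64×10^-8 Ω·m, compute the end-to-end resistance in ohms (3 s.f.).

Seg 1: A = 9.17 mm² = 9.170e-06 m²
R_1 = (1.61×10^-8)(6.93)/(9.170e-06) = 0.01217 Ω
Seg 2: A = π(d/2)² = π(9.0000e-04 m)² = 2.545e-06 m²
R_2 = (1.61×10^-8)(37.5)/(2.545e-06) = 0.2373 Ω
Seg 3: A = π(d/2)² = π(1.0400e-03 m)² = 3.398e-06 m²
R_3 = (2.64×10^-8)(10.9)/(3.398e-06) = 0.08469 Ω
R_total = R_1 + R_2 + R_3 = 0.334 Ω

0.334 Ω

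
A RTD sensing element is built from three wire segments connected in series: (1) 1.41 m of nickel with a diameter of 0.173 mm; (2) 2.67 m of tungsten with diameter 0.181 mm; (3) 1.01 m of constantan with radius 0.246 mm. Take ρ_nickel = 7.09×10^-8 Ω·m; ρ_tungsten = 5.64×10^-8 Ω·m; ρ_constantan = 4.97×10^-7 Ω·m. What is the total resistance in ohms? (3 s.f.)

12.7 Ω

Seg 1: A = π(d/2)² = π(8.6500e-05 m)² = 2.351e-08 m²
R_1 = (7.09×10^-8)(1.41)/(2.351e-08) = 4.253 Ω
Seg 2: A = π(d/2)² = π(9.0500e-05 m)² = 2.573e-08 m²
R_2 = (5.64×10^-8)(2.67)/(2.573e-08) = 5.853 Ω
Seg 3: A = πr² = π(2.4600e-04 m)² = 1.901e-07 m²
R_3 = (4.97×10^-7)(1.01)/(1.901e-07) = 2.64 Ω
R_total = R_1 + R_2 + R_3 = 12.7 Ω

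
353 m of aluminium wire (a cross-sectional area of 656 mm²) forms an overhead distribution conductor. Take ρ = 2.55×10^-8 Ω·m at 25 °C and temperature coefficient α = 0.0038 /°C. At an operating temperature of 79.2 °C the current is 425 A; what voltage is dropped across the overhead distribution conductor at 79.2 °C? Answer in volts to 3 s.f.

7.03 V

A = 656 mm² = 6.560e-04 m²
R₍25₎ = ρL/A = (2.55×10^-8)(353)/(6.560e-04) = 0.01372 Ω
R₍79.2₎ = R₍25₎(1 + αΔT) = 0.01372 × (1 + 0.0038×54.2) = 0.01655 Ω
V = IR = 425 × 0.01655 = 7.03 V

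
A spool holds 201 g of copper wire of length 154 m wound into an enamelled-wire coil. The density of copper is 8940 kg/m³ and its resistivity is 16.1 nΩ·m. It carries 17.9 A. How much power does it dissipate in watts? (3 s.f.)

5440 W

ρ = 16.1 nΩ·m = 1.61×10^-8 Ω·m
A = m/(density·L) = 0.201/(8940×154) = 1.4599e-07 m²
R = ρL/A = (1.61×10^-8)(154)/(1.4599e-07) = 16.98 Ω
P = I²R = (17.9)² × 16.98 = 5440 W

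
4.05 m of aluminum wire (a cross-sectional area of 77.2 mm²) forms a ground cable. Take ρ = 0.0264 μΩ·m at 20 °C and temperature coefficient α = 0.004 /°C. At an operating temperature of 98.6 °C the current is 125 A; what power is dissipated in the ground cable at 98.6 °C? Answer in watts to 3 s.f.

ρ = 0.0264 μΩ·m = 2.64×10^-8 Ω·m
A = 77.2 mm² = 7.720e-05 m²
R₍20₎ = ρL/A = (2.64×10^-8)(4.05)/(7.720e-05) = 0.001385 Ω
R₍98.6₎ = R₍20₎(1 + αΔT) = 0.001385 × (1 + 0.004×78.6) = 0.00182 Ω
P = I²R = (125)² × 0.00182 = 28.4 W

28.4 W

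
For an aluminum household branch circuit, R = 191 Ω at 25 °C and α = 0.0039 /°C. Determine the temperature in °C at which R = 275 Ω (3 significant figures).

R = R₀(1 + α(T − T₀)) ⇒ T = T₀ + (R/R₀ − 1)/α
T = 25 + (275/191 − 1)/0.0039 = 25 + (0.4398)/0.0039 = 138 °C

138 °C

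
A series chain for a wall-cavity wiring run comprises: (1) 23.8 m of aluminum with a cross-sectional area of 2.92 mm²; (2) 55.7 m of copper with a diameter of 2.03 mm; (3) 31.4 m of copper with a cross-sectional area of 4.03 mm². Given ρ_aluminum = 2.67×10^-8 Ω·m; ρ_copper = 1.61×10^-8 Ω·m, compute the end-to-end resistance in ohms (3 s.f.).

Seg 1: A = 2.92 mm² = 2.920e-06 m²
R_1 = (2.67×10^-8)(23.8)/(2.920e-06) = 0.2176 Ω
Seg 2: A = π(d/2)² = π(1.0150e-03 m)² = 3.237e-06 m²
R_2 = (1.61×10^-8)(55.7)/(3.237e-06) = 0.2771 Ω
Seg 3: A = 4.03 mm² = 4.030e-06 m²
R_3 = (1.61×10^-8)(31.4)/(4.030e-06) = 0.1254 Ω
R_total = R_1 + R_2 + R_3 = 0.620 Ω

0.620 Ω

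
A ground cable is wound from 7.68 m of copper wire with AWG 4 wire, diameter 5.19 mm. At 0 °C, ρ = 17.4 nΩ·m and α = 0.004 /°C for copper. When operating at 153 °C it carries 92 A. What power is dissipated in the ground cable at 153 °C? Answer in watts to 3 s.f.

86.2 W

ρ = 17.4 nΩ·m = 1.74×10^-8 Ω·m
A = π(5.19/2 mm)² = π(2.5950e-03 m)² = 2.116e-05 m²
R₍0₎ = ρL/A = (1.74×10^-8)(7.68)/(2.116e-05) = 0.006317 Ω
R₍153₎ = R₍0₎(1 + αΔT) = 0.006317 × (1 + 0.004×153) = 0.01018 Ω
P = I²R = (92)² × 0.01018 = 86.2 W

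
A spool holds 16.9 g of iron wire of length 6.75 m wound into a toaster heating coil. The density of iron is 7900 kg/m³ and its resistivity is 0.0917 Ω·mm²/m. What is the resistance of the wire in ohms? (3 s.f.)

1.95 Ω

ρ = 0.0917 Ω·mm²/m = 9.17×10^-8 Ω·m
A = m/(density·L) = 0.0169/(7900×6.75) = 3.1692e-07 m²
R = ρL/A = (9.17×10^-8)(6.75)/(3.1692e-07) = 1.95 Ω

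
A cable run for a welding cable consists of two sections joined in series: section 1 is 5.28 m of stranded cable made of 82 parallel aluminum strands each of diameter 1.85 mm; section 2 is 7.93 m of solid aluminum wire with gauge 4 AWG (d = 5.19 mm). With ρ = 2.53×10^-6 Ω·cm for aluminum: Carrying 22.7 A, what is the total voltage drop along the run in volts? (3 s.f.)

ρ = 2.53×10^-6 Ω·cm = 2.53×10^-8 Ω·m
Section 1: A_strand = π(9.2500e-04)² = 2.688e-06 m²; R₁ = ρL/(N·A_s) = (2.53×10^-8)(5.28)/(82×2.688e-06) = 6.060×10^-4 Ω
Section 2: A = π(5.19/2 mm)² = π(2.5950e-03 m)² = 2.116e-05 m²
R₂ = (2.53×10^-8)(7.93)/(2.116e-05) = 0.009484 Ω
R = R₁ + R₂ = 0.01009 Ω
V = IR = 22.7 × 0.01009 = 0.229 V

0.229 V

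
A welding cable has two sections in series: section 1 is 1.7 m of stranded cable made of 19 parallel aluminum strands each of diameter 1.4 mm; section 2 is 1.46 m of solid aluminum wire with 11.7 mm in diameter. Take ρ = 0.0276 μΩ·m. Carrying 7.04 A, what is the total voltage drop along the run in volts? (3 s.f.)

0.0139 V

ρ = 0.0276 μΩ·m = 2.76×10^-8 Ω·m
Section 1: A_strand = π(7.0000e-04)² = 1.539e-06 m²; R₁ = ρL/(N·A_s) = (2.76×10^-8)(1.7)/(19×1.539e-06) = 0.001604 Ω
Section 2: A = π(d/2)² = π(5.8500e-03 m)² = 1.075e-04 m²
R₂ = (2.76×10^-8)(1.46)/(1.075e-04) = 3.748×10^-4 Ω
R = R₁ + R₂ = 0.001979 Ω
V = IR = 7.04 × 0.001979 = 0.0139 V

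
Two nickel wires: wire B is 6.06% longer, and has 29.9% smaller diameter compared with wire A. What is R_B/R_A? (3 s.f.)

2.16

R ∝ L/d², so R_B/R_A = (1 + 6.06/100) × (1 − 29.9/100)⁻²
= 1.061 × 2.035 = 2.16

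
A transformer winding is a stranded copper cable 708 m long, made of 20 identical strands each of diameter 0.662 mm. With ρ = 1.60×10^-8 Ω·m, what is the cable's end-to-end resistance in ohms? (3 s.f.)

A_strand = π(3.3100e-04 m)² = 3.442e-07 m²
R_strand = ρL/A = (1.60×10^-8)(708)/(3.442e-07) = 32.91 Ω
R_total = R_strand/N = 32.91/20 = 1.65 Ω

1.65 Ω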